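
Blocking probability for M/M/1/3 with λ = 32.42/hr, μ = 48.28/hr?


ρ = λ/μ = 32.42/48.28 = 0.6715
P_K = (1−ρ)ρ^K/(1−ρ^(K+1)) = (0.3285·0.302787)/(1 − 0.203321)
= 0.099466/0.796679 = 0.124850

Final: 0.124850


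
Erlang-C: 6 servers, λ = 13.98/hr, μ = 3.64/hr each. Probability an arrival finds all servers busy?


a = λ/μ = 3.8407; ρ = a/6 = 0.6401
P₀ = 0.019971 (from M/M/c formula)
C(c,a) = [a^c/(c!(1−ρ))]·P₀ = [3209.48039/(720·0.3599)]·0.019971
= 12.38604·0.019971 = 0.247356

Final: 0.247356


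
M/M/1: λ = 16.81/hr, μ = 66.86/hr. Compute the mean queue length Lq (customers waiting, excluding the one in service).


ρ = 16.81/66.86 = 0.2514
Lq = ρ²/(1−ρ) = 0.06321/0.7486 = 0.08444

Final: 0.08444


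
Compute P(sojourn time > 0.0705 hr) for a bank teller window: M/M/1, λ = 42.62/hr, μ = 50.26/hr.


W ~ Exponential(μ−λ) for M/M/1.
μ − λ = 50.26 − 42.62 = 7.6400
P(W > t) = e^{−(μ−λ)t} = e^{−0.5386} = 0.583553

Final: 0.583553


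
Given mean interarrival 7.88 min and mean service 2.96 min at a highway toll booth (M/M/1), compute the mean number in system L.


λ = 60/7.88 = 7.6142 /hr
μ = 60/2.96 = 20.2703 /hr
ρ = λ/μ = 7.6142/20.2703 = 0.3756
L = ρ/(1−ρ) = 0.3756/0.6244 = 0.6016

Final: 0.6016


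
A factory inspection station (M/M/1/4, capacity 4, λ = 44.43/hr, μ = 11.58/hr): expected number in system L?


ρ = 44.43/11.58 = 3.8368
L = ρ[1 − (K+1)ρ^K + Kρ^(K+1)] / [(1−ρ)(1−ρ^(K+1))]
Numerator: 3.8368·(1 − 5·216.706040 + 4·831.455038) = 8607.027001
Denominator: (-2.8368)·(-830.455038) = 2355.824525
L = 8607.027001/2355.824525 = 3.6535

Final: 3.6535


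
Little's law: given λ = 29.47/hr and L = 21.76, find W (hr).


W = L/λ = 21.76/29.47 = 0.7384 hr

Final: 0.7384 hr


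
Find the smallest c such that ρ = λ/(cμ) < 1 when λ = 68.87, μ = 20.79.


Stability requires cμ > λ ⇔ c > λ/μ.
λ/μ = 68.87/20.79 = 3.3127
Minimum integer c = ⌊3.3127⌋ + 1 = 4
Check: 4·20.79 = 83.16 > 68.87, while 3·20.79 = 62.37 ≤ 68.87

Final: 4 servers


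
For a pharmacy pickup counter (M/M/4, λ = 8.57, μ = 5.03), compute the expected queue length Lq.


a = λ/μ = 1.7038; ρ = a/4 = 0.4259
P₀ = 0.178855
Lq = P₀·a^c·ρ / (c!·(1−ρ)²) = 0.178855·8.42658·0.4259/(24·0.32954)
= 0.08117

Final: 0.08117


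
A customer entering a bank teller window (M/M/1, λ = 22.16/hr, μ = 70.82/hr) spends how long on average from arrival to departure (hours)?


W = 1/(μ−λ) = 1/(70.82 − 22.16) = 1/48.66 = 0.02055 hr

Final: 0.02055 hr


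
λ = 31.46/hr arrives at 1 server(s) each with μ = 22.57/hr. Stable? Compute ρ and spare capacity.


Total capacity cμ = 1·22.57 = 22.57/hr
ρ = λ/(cμ) = 31.46/22.57 = 1.3939
Stable ⇔ ρ < 1: NO
Spare capacity = cμ − λ = 22.57 − 31.46 = -8.89/hr

Final: ρ = 1.3939; unstable; margin = -8.89/hr


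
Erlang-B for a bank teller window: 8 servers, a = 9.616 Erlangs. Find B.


B(c,a) = (a^c/c!) / Σ_{k=0}^{c} a^k/k!
a^8/8! = 1813.155759
Σ terms (k=0..8): 1.00000 + 9.61600 + 46.23373 + 148.19451 + 356.25960 + 685.15846 + 1098.08063 + 1508.44905 + 1813.15576 = 5666.147745
B = 1813.155759/5666.147745 = 0.319998

Final: 0.319998


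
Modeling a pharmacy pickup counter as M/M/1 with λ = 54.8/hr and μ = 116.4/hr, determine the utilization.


ρ = λ/μ = 54.8/116.4 = 0.4708

Final: 0.4708


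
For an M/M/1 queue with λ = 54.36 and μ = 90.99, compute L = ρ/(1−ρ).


ρ = λ/μ = 54.36/90.99 = 0.5974
L = ρ/(1−ρ) = 0.5974/(1 − 0.5974) = 0.5974/0.4026 = 1.4840

Final: 1.4840


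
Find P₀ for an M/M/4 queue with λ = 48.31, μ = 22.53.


a = λ/μ = 48.31/22.53 = 2.1443; ρ = a/c = 0.5361
Σ_{k=0}^{3} a^k/k! (terms k=0..3) = 1.00000 + 2.14425 + 2.29891 + 1.64315 = 7.08631
Tail: a^4/(4!(1−ρ)) = 21.13992/(24·0.4639) = 1.89860
P₀ = 1/(7.08631 + 1.89860) = 1/8.98491 = 0.111298

Final: 0.111298


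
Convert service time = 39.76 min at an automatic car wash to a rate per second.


μ = 1/(service time) in consistent units.
1 second = 0.0166667 min, so μ = 0.0166667/39.76 = 0.0004192 per second

Final: 0.0004192 /sec


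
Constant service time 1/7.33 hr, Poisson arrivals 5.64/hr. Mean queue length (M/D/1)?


ρ = 5.64/7.33 = 0.7694
M/D/1: Lq = ρ²/(2(1−ρ)) = 0.5920/(2·0.2306) = 1.28392

Final: 1.28392


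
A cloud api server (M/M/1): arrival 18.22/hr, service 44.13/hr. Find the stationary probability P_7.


ρ = 18.22/44.13 = 0.4129
P_n = (1−ρ)·ρ^n = (1 − 0.4129)·0.4129^7 = 0.5871·0.002045 = 0.001201

Final: 0.001201


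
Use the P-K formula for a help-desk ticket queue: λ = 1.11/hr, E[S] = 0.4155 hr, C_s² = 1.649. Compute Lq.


ρ = λ·E[S] = 1.11·0.4155 = 0.4612
Lq = ρ²(1+C_s²)/(2(1−ρ)) = 0.2127·(1+1.649)/(2·0.5388)
= 0.2127·2.6490/1.0776 = 0.52290

Final: 0.52290


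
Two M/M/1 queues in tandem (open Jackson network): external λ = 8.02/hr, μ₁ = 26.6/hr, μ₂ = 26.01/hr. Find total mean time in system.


Each node sees arrival rate λ = 8.02/hr (tandem ⇒ throughput preserved).
W₁ = 1/(μ₁−λ) = 1/(26.6−8.02) = 0.05382 hr
W₂ = 1/(μ₂−λ) = 1/(26.01−8.02) = 0.05559 hr
W_total = W₁ + W₂ = 0.05382 + 0.05559 = 0.10941 hr

Final: 0.10941 hr


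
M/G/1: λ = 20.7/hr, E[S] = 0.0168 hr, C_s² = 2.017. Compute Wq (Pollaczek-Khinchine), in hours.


ρ = λ·E[S] = 20.7·0.0168 = 0.3478
E[S²] = E[S]²(1+C_s²) = 0.0168²·(1+2.017) = 0.0008515
Wq = λ·E[S²]/(2(1−ρ)) = 20.7·0.0008515/(2·0.6522) = 0.01351 hr

Final: 0.01351 hr


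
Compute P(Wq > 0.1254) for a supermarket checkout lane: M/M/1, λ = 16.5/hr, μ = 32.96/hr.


ρ = 16.5/32.96 = 0.5006
P(Wq > t) = ρ·e^{−(μ−λ)t} = 0.5006·e^{−2.0641}
= 0.5006·0.126935 = 0.063544

Final: 0.063544


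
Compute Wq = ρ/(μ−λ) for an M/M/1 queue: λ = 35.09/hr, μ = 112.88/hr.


ρ = 35.09/112.88 = 0.3109
Wq = ρ/(μ−λ) = 0.3109/(112.88 − 35.09) = 0.3109/77.79 = 0.003996 hr

Final: 0.003996 hr


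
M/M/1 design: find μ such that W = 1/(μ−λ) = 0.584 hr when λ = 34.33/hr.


W = 1/(μ−λ) ⇒ μ − λ = 1/W = 1/0.584 = 1.7123
μ = λ + 1/W = 34.33 + 1.7123 = 36.0423 per hr

Final: 36.0423 /hr


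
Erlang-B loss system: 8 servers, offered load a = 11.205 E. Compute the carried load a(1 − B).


B(8,11.205) = 0.391294 (Erlang-B)
Carried load = a(1 − B) = 11.205·(1 − 0.391294) = 11.205·0.608706 = 6.8206 E

Final: 6.8206 Erlangs


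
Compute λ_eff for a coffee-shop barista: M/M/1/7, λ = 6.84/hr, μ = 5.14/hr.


ρ = 1.3307; P_K = (1−ρ)ρ^7/(1−ρ^8) = 0.276671
λ_eff = λ(1 − P_K) = 6.84·(1 − 0.276671) = 6.84·0.723329 = 4.9476 /hr

Final: 4.9476 /hr


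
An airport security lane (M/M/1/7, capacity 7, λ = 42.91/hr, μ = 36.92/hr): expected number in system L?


ρ = 42.91/36.92 = 1.1622
L = ρ[1 − (K+1)ρ^K + Kρ^(K+1)] / [(1−ρ)(1−ρ^(K+1))]
Numerator: 1.1622·(1 − 8·2.864691 + 7·3.329466) = 1.614047
Denominator: (-0.1622)·(-2.329466) = 0.377939
L = 1.614047/0.377939 = 4.2707

Final: 4.2707


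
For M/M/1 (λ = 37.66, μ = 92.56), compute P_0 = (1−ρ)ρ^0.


ρ = 37.66/92.56 = 0.4069
P_n = (1−ρ)·ρ^n = (1 − 0.4069)·0.4069^0 = 0.5931·1.000000 = 0.593129

Final: 0.593129


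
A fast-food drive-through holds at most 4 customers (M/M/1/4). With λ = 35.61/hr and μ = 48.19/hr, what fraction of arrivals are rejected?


ρ = λ/μ = 35.61/48.19 = 0.7389
P_K = (1−ρ)ρ^K/(1−ρ^(K+1)) = (0.2611·0.298167)/(1 − 0.220331)
= 0.077837/0.779669 = 0.099833

Final: 0.099833


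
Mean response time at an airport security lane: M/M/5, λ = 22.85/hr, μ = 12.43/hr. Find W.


a = 1.8383; ρ = 0.3677; P₀ = 0.158333
Lq = P₀·a^c·ρ/(c!(1−ρ)²) = 0.02547
Wq = Lq/λ = 0.02547/22.85 = 0.001115 hr
W = Wq + 1/μ = 0.001115 + 0.08045 = 0.08157 hr

Final: 0.08157 hr


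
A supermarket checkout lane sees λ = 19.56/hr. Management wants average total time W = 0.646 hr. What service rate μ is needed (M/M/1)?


W = 1/(μ−λ) ⇒ μ − λ = 1/W = 1/0.646 = 1.5480
μ = λ + 1/W = 19.56 + 1.5480 = 21.1080 per hr

Final: 21.1080 /hr


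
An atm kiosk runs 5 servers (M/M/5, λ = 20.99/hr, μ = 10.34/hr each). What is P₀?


a = λ/μ = 20.99/10.34 = 2.0300; ρ = a/c = 0.4060
Σ_{k=0}^{4} a^k/k! (terms k=0..4) = 1.00000 + 2.02998 + 2.06041 + 1.39420 + 0.70755 = 7.19214
Tail: a^5/(5!(1−ρ)) = 34.47145/(120·0.5940) = 0.48360
P₀ = 1/(7.19214 + 0.48360) = 1/7.67574 = 0.130281

Final: 0.130281


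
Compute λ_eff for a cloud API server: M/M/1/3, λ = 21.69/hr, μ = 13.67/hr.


ρ = 1.5867; P_K = (1−ρ)ρ^3/(1−ρ^4) = 0.439022
λ_eff = λ(1 − P_K) = 21.69·(1 − 0.439022) = 21.69·0.560978 = 12.1676 /hr

Final: 12.1676 /hr


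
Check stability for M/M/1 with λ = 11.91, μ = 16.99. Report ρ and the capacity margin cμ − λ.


Total capacity cμ = 1·16.99 = 16.99/hr
ρ = λ/(cμ) = 11.91/16.99 = 0.7010
Stable ⇔ ρ < 1: YES
Spare capacity = cμ − λ = 16.99 − 11.91 = 5.08/hr

Final: ρ = 0.7010; stable; margin = 5.08/hr


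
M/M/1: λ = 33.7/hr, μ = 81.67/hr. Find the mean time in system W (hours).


W = 1/(μ−λ) = 1/(81.67 − 33.7) = 1/47.97 = 0.02085 hr

Final: 0.02085 hr


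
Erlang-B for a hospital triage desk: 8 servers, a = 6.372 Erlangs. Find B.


B(c,a) = (a^c/c!) / Σ_{k=0}^{c} a^k/k!
a^8/8! = 67.403991
Σ terms (k=0..8): 1.00000 + 6.37200 + 20.30119 + 43.11973 + 68.68973 + 87.53820 + 92.96556 + 84.62522 + 67.40399 = 472.015631
B = 67.403991/472.015631 = 0.142800

Final: 0.142800


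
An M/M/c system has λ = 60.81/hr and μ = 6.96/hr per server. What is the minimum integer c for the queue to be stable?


Stability requires cμ > λ ⇔ c > λ/μ.
λ/μ = 60.81/6.96 = 8.7371
Minimum integer c = ⌊8.7371⌋ + 1 = 9
Check: 9·6.96 = 62.64 > 60.81, while 8·6.96 = 55.68 ≤ 60.81

Final: 9 servers


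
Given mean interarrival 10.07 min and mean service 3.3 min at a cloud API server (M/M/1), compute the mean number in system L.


λ = 60/10.07 = 5.9583 /hr
μ = 60/3.3 = 18.1818 /hr
ρ = λ/μ = 5.9583/18.1818 = 0.3277
L = ρ/(1−ρ) = 0.3277/0.6723 = 0.4874

Final: 0.4874


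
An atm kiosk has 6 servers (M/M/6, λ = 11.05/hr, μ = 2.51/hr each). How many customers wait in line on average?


a = λ/μ = 4.4024; ρ = a/6 = 0.7337
P₀ = 0.010339
Lq = P₀·a^c·ρ / (c!·(1−ρ)²) = 0.010339·7279.99933·0.7337/(720·0.07090)
= 1.08190

Final: 1.08190


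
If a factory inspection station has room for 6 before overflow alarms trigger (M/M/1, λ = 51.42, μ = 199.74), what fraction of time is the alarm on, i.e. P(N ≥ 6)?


ρ = 51.42/199.74 = 0.2574
P(N ≥ n) = ρ^n = 0.2574^6 = 0.0002911

Final: 0.0002911


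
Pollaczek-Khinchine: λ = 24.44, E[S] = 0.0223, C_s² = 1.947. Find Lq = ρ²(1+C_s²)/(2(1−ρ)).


ρ = λ·E[S] = 24.44·0.0223 = 0.5450
Lq = ρ²(1+C_s²)/(2(1−ρ)) = 0.2970·(1+1.947)/(2·0.4550)
= 0.2970·2.9470/0.9100 = 0.96197

Final: 0.96197


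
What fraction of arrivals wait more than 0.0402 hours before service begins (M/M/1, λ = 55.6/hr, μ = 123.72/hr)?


ρ = 55.6/123.72 = 0.4494
P(Wq > t) = ρ·e^{−(μ−λ)t} = 0.4494·e^{−2.7384}
= 0.4494·0.064672 = 0.029064

Final: 0.029064


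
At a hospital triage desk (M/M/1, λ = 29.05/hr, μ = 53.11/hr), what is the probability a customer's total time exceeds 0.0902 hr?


W ~ Exponential(μ−λ) for M/M/1.
μ − λ = 53.11 − 29.05 = 24.0600
P(W > t) = e^{−(μ−λ)t} = e^{−2.1702} = 0.114153

Final: 0.114153


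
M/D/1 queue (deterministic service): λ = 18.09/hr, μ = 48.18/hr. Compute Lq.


ρ = 18.09/48.18 = 0.3755
M/D/1: Lq = ρ²/(2(1−ρ)) = 0.1410/(2·0.6245) = 0.11286

Final: 0.11286


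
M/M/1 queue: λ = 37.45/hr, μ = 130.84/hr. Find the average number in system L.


ρ = λ/μ = 37.45/130.84 = 0.2862
L = ρ/(1−ρ) = 0.2862/(1 − 0.2862) = 0.2862/0.7138 = 0.4010

Final: 0.4010


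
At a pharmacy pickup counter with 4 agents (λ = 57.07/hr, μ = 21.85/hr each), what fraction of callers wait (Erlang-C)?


a = λ/μ = 2.6119; ρ = a/4 = 0.6530
P₀ = 0.064182 (from M/M/c formula)
C(c,a) = [a^c/(c!(1−ρ))]·P₀ = [46.53993/(24·0.3470)]·0.064182
= 5.58796·0.064182 = 0.358649

Final: 0.358649


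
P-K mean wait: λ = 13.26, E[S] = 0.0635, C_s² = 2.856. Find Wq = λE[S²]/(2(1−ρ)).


ρ = λ·E[S] = 13.26·0.0635 = 0.8420
E[S²] = E[S]²(1+C_s²) = 0.0635²·(1+2.856) = 0.015548
Wq = λ·E[S²]/(2(1−ρ)) = 13.26·0.015548/(2·0.1580) = 0.65248 hr

Final: 0.65248 hr


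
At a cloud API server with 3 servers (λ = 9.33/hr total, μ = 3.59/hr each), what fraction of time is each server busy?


ρ = λ/(cμ) = 9.33/(3·3.59) = 9.33/10.77 = 0.8663

Final: 0.8663


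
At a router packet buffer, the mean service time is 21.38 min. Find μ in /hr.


μ = 1/(service time) in consistent units.
1 hour = 60 min, so μ = 60/21.38 = 2.8064 per hour

Final: 2.8064 /hr


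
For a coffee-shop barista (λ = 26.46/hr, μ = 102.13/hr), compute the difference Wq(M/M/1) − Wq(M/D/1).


ρ = 26.46/102.13 = 0.2591
Wq(M/M/1) = ρ/(μ−λ) = 0.2591/75.67 = 0.003424 hr
Wq(M/D/1) = ρ/(2(μ−λ)) = 0.001712 hr
Savings = 0.003424 − 0.001712 = 0.001712 hr

Final: 0.001712 hr


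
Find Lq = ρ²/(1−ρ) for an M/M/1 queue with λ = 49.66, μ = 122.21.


ρ = 49.66/122.21 = 0.4063
Lq = ρ²/(1−ρ) = 0.1651/0.5937 = 0.2781

Final: 0.2781


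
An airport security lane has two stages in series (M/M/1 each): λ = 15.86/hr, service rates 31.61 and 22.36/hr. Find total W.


Each node sees arrival rate λ = 15.86/hr (tandem ⇒ throughput preserved).
W₁ = 1/(μ₁−λ) = 1/(31.61−15.86) = 0.06349 hr
W₂ = 1/(μ₂−λ) = 1/(22.36−15.86) = 0.15385 hr
W_total = W₁ + W₂ = 0.06349 + 0.15385 = 0.21734 hr

Final: 0.21734 hr


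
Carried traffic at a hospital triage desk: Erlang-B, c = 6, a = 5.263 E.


B(6,5.263) = 0.211522 (Erlang-B)
Carried load = a(1 − B) = 5.263·(1 − 0.211522) = 5.263·0.788478 = 4.1498 E

Final: 4.1498 Erlangs


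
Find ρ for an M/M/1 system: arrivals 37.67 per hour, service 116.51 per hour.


ρ = λ/μ = 37.67/116.51 = 0.3233

Final: 0.3233


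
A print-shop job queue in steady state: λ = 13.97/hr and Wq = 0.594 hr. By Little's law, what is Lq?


Lq = λWq = 13.97·0.594 = 8.2982

Final: 8.2982


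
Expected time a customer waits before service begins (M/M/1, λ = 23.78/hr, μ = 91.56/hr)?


ρ = 23.78/91.56 = 0.2597
Wq = ρ/(μ−λ) = 0.2597/(91.56 − 23.78) = 0.2597/67.78 = 0.003832 hr

Final: 0.003832 hr


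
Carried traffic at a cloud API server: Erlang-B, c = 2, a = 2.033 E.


B(2,2.033) = 0.405241 (Erlang-B)
Carried load = a(1 − B) = 2.033·(1 − 0.405241) = 2.033·0.594759 = 1.2091 E

Final: 1.2091 Erlangs


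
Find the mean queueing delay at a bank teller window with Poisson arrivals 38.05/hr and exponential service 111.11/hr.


ρ = 38.05/111.11 = 0.3425
Wq = ρ/(μ−λ) = 0.3425/(111.11 − 38.05) = 0.3425/73.06 = 0.004687 hr

Final: 0.004687 hr


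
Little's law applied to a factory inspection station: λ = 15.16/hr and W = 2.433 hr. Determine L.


L = λW = 15.16·2.433 = 36.8843

Final: 36.8843


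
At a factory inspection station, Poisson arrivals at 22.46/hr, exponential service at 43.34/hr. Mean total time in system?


W = 1/(μ−λ) = 1/(43.34 − 22.46) = 1/20.88 = 0.04789 hr

Final: 0.04789 hr


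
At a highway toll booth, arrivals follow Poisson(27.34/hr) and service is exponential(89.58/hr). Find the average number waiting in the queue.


ρ = 27.34/89.58 = 0.3052
Lq = ρ²/(1−ρ) = 0.09315/0.6948 = 0.1341

Final: 0.1341


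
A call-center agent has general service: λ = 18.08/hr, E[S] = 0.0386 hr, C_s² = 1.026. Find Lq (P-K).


ρ = λ·E[S] = 18.08·0.0386 = 0.6979
Lq = ρ²(1+C_s²)/(2(1−ρ)) = 0.4870·(1+1.026)/(2·0.3021)
= 0.4870·2.0260/0.6042 = 1.63310

Final: 1.63310


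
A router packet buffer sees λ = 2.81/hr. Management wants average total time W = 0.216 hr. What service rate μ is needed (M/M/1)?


W = 1/(μ−λ) ⇒ μ − λ = 1/W = 1/0.216 = 4.6296
μ = λ + 1/W = 2.81 + 4.6296 = 7.4396 per hr

Final: 7.4396 /hr


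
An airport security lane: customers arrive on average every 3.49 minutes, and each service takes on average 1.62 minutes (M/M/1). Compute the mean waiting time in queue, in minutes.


λ = 60/3.49 = 17.1920 /hr
μ = 60/1.62 = 37.0370 /hr
ρ = λ/μ = 17.1920/37.0370 = 0.4642
Wq = ρ/(μ−λ) = 0.4642/(37.0370−17.1920) = 0.02339 hr
In minutes: 0.02339·60 = 1.403 min

Final: 1.403 min


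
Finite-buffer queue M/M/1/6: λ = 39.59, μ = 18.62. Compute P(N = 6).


ρ = λ/μ = 39.59/18.62 = 2.1262
P_K = (1−ρ)ρ^K/(1−ρ^(K+1)) = (-1.1262·92.392124)/(1 − 196.444908)
= -104.052784/-195.444908 = 0.532389

Final: 0.532389


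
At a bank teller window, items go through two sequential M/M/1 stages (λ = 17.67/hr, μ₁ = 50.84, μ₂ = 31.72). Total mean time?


Each node sees arrival rate λ = 17.67/hr (tandem ⇒ throughput preserved).
W₁ = 1/(μ₁−λ) = 1/(50.84−17.67) = 0.03015 hr
W₂ = 1/(μ₂−λ) = 1/(31.72−17.67) = 0.07117 hr
W_total = W₁ + W₂ = 0.03015 + 0.07117 = 0.10132 hr

Final: 0.10132 hr


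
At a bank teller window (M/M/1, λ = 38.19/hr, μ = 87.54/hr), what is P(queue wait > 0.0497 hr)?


ρ = 38.19/87.54 = 0.4363
P(Wq > t) = ρ·e^{−(μ−λ)t} = 0.4363·e^{−2.4527}
= 0.4363·0.086061 = 0.037545

Final: 0.037545


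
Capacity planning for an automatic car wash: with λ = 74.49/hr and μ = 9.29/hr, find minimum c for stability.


Stability requires cμ > λ ⇔ c > λ/μ.
λ/μ = 74.49/9.29 = 8.0183
Minimum integer c = ⌊8.0183⌋ + 1 = 9
Check: 9·9.29 = 83.61 > 74.49, while 8·9.29 = 74.32 ≤ 74.49

Final: 9 servers


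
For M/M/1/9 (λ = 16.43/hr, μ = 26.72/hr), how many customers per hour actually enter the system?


ρ = 0.6149; P_K = (1−ρ)ρ^9/(1−ρ^10) = 0.004877
λ_eff = λ(1 − P_K) = 16.43·(1 − 0.004877) = 16.43·0.995123 = 16.3499 /hr

Final: 16.3499 /hr


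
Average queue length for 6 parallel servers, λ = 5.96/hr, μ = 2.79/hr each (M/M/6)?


a = λ/μ = 2.1362; ρ = a/6 = 0.3560
P₀ = 0.117842
Lq = P₀·a^c·ρ / (c!·(1−ρ)²) = 0.117842·95.02816·0.3560/(720·0.41469)
= 0.01335

Final: 0.01335


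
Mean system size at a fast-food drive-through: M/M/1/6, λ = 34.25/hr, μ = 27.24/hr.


ρ = 34.25/27.24 = 1.2573
L = ρ[1 − (K+1)ρ^K + Kρ^(K+1)] / [(1−ρ)(1−ρ^(K+1))]
Numerator: 1.2573·(1 − 7·3.951126 + 6·4.967917) = 3.960151
Denominator: (-0.2573)·(-3.967917) = 1.021112
L = 3.960151/1.021112 = 3.8783

Final: 3.8783


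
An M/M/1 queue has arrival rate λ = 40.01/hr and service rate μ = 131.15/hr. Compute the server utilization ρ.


ρ = λ/μ = 40.01/131.15 = 0.3051

Final: 0.3051


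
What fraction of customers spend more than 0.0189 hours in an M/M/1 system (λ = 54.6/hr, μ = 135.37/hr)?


W ~ Exponential(μ−λ) for M/M/1.
μ − λ = 135.37 − 54.6 = 80.7700
P(W > t) = e^{−(μ−λ)t} = e^{−1.5266} = 0.217283

Final: 0.217283


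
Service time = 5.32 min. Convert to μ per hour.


μ = 1/(service time) in consistent units.
1 hour = 60 min, so μ = 60/5.32 = 11.2782 per hour

Final: 11.2782 /hr


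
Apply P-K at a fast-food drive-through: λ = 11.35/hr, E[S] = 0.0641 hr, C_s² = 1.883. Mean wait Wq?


ρ = λ·E[S] = 11.35·0.0641 = 0.7275
E[S²] = E[S]²(1+C_s²) = 0.0641²·(1+1.883) = 0.011846
Wq = λ·E[S²]/(2(1−ρ)) = 11.35·0.011846/(2·0.2725) = 0.24673 hr

Final: 0.24673 hr


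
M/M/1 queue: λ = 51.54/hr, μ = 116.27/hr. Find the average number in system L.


ρ = λ/μ = 51.54/116.27 = 0.4433
L = ρ/(1−ρ) = 0.4433/(1 − 0.4433) = 0.4433/0.5567 = 0.7962

Final: 0.7962


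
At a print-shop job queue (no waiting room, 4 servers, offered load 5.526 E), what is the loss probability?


B(c,a) = (a^c/c!) / Σ_{k=0}^{c} a^k/k!
a^4/4! = 38.853691
Σ terms (k=0..4): 1.00000 + 5.52600 + 15.26834 + 28.12428 + 38.85369 = 88.772307
B = 38.853691/88.772307 = 0.437678

Final: 0.437678


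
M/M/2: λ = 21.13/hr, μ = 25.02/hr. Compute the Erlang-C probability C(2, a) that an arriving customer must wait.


a = λ/μ = 0.8445; ρ = a/2 = 0.4223
P₀ = 0.406210 (from M/M/c formula)
C(c,a) = [a^c/(c!(1−ρ))]·P₀ = [0.71322/(2·0.5777)]·0.406210
= 0.61725·0.406210 = 0.250735

Final: 0.250735


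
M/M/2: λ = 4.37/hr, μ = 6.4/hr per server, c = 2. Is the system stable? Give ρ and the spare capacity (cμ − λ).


Total capacity cμ = 2·6.4 = 12.80/hr
ρ = λ/(cμ) = 4.37/12.80 = 0.3414
Stable ⇔ ρ < 1: YES
Spare capacity = cμ − λ = 12.80 − 4.37 = 8.43/hr

Final: ρ = 0.3414; stable; margin = 8.43/hr


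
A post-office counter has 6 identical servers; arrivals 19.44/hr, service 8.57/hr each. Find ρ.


ρ = λ/(cμ) = 19.44/(6·8.57) = 19.44/51.42 = 0.3781

Final: 0.3781


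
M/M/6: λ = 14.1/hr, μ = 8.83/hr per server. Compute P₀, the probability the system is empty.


a = λ/μ = 14.1/8.83 = 1.5968; ρ = a/c = 0.2661
Σ_{k=0}^{5} a^k/k! (terms k=0..5) = 1.00000 + 1.59683 + 1.27493 + 0.67862 + 0.27091 + 0.08652 = 4.90780
Tail: a^6/(6!(1−ρ)) = 16.57870/(720·0.7339) = 0.03138
P₀ = 1/(4.90780 + 0.03138) = 1/4.93918 = 0.202463

Final: 0.202463


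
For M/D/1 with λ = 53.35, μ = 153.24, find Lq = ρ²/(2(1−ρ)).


ρ = 53.35/153.24 = 0.3481
M/D/1: Lq = ρ²/(2(1−ρ)) = 0.1212/(2·0.6519) = 0.09297

Final: 0.09297


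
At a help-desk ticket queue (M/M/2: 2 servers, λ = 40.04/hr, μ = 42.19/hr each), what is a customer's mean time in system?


a = 0.9490; ρ = 0.4745; P₀ = 0.356374
Lq = P₀·a^c·ρ/(c!(1−ρ)²) = 0.27580
Wq = Lq/λ = 0.27580/40.04 = 0.006888 hr
W = Wq + 1/μ = 0.006888 + 0.02370 = 0.03059 hr

Final: 0.03059 hr


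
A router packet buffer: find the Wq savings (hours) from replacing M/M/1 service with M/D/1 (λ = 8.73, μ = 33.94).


ρ = 8.73/33.94 = 0.2572
Wq(M/M/1) = ρ/(μ−λ) = 0.2572/25.21 = 0.01020 hr
Wq(M/D/1) = ρ/(2(μ−λ)) = 0.005102 hr
Savings = 0.01020 − 0.005102 = 0.005102 hr

Final: 0.005102 hr


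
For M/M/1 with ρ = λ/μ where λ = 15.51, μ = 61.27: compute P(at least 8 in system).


ρ = 15.51/61.27 = 0.2531
P(N ≥ n) = ρ^n = 0.2531^8 = 0.00001686

Final: 0.00001686


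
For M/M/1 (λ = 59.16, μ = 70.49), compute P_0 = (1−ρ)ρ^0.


ρ = 59.16/70.49 = 0.8393
P_n = (1−ρ)·ρ^n = (1 − 0.8393)·0.8393^0 = 0.1607·1.000000 = 0.160732

Final: 0.160732


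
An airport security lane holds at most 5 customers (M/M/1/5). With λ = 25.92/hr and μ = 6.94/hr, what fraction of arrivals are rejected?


ρ = λ/μ = 25.92/6.94 = 3.7349
P_K = (1−ρ)ρ^K/(1−ρ^(K+1)) = (-2.7349·726.737606)/(1 − 2714.270712)
= -1987.533106/-2713.270712 = 0.732523

Final: 0.732523


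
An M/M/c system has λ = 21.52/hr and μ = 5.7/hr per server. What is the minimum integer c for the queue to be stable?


Stability requires cμ > λ ⇔ c > λ/μ.
λ/μ = 21.52/5.7 = 3.7754
Minimum integer c = ⌊3.7754⌋ + 1 = 4
Check: 4·5.7 = 22.80 > 21.52, while 3·5.7 = 17.10 ≤ 21.52

Final: 4 servers


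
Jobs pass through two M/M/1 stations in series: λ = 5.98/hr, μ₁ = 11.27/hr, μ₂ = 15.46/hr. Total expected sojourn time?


Each node sees arrival rate λ = 5.98/hr (tandem ⇒ throughput preserved).
W₁ = 1/(μ₁−λ) = 1/(11.27−5.98) = 0.18904 hr
W₂ = 1/(μ₂−λ) = 1/(15.46−5.98) = 0.10549 hr
W_total = W₁ + W₂ = 0.18904 + 0.10549 = 0.29452 hr

Final: 0.29452 hr


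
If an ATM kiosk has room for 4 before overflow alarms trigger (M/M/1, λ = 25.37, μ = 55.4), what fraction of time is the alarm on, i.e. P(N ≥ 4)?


ρ = 25.37/55.4 = 0.4579
P(N ≥ n) = ρ^n = 0.4579^4 = 0.043979

Final: 0.043979


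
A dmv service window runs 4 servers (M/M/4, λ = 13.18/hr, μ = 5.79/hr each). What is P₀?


a = λ/μ = 13.18/5.79 = 2.2763; ρ = a/c = 0.5691
Σ_{k=0}^{3} a^k/k! (terms k=0..3) = 1.00000 + 2.27634 + 2.59086 + 1.96589 = 7.83309
Tail: a^4/(4!(1−ρ)) = 26.85019/(24·0.4309) = 2.59624
P₀ = 1/(7.83309 + 2.59624) = 1/10.42932 = 0.095883

Final: 0.095883


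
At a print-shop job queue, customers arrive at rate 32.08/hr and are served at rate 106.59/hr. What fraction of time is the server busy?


ρ = λ/μ = 32.08/106.59 = 0.3010

Final: 0.3010


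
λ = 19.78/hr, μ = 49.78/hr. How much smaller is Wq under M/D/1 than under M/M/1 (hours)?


ρ = 19.78/49.78 = 0.3973
Wq(M/M/1) = ρ/(μ−λ) = 0.3973/30.00 = 0.01324 hr
Wq(M/D/1) = ρ/(2(μ−λ)) = 0.006622 hr
Savings = 0.01324 − 0.006622 = 0.006622 hr

Final: 0.006622 hr


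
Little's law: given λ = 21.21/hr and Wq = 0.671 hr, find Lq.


Lq = λWq = 21.21·0.671 = 14.2319

Final: 14.2319


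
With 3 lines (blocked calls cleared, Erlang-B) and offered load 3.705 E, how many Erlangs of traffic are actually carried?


B(3,3.705) = 0.422871 (Erlang-B)
Carried load = a(1 − B) = 3.705·(1 − 0.422871) = 3.705·0.577129 = 2.1383 E

Final: 2.1383 Erlangs


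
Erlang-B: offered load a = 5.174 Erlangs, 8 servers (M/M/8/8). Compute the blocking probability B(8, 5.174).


B(c,a) = (a^c/c!) / Σ_{k=0}^{c} a^k/k!
a^8/8! = 12.737696
Σ terms (k=0..8): 1.00000 + 5.17400 + 13.38514 + 23.08490 + 29.86032 + 30.89946 + 26.64563 + 19.69493 + 12.73770 = 162.482077
B = 12.737696/162.482077 = 0.078394

Final: 0.078394


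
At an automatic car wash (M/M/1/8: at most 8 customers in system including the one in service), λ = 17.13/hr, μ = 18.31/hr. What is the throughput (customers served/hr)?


ρ = 0.9356; P_K = (1−ρ)ρ^8/(1−ρ^9) = 0.083874
λ_eff = λ(1 − P_K) = 17.13·(1 − 0.083874) = 17.13·0.916126 = 15.6932 /hr

Final: 15.6932 /hr


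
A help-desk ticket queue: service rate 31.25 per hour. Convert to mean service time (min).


Mean service time = 1/μ = 1/31.25 hour = 0.03200 hour
In minutes: 0.03200 × 60 = 1.9200 min

Final: 1.9200 min


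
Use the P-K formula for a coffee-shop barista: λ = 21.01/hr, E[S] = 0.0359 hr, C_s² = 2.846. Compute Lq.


ρ = λ·E[S] = 21.01·0.0359 = 0.7543
Lq = ρ²(1+C_s²)/(2(1−ρ)) = 0.5689·(1+2.846)/(2·0.2457)
= 0.5689·3.8460/0.4915 = 4.45187

Final: 4.45187


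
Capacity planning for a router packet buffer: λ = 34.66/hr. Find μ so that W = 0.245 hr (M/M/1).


W = 1/(μ−λ) ⇒ μ − λ = 1/W = 1/0.245 = 4.0816
μ = λ + 1/W = 34.66 + 4.0816 = 38.7416 per hr

Final: 38.7416 /hr


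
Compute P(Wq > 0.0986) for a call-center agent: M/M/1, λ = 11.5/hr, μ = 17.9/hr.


ρ = 11.5/17.9 = 0.6425
P(Wq > t) = ρ·e^{−(μ−λ)t} = 0.6425·e^{−0.6310}
= 0.6425·0.532038 = 0.341812

Final: 0.341812


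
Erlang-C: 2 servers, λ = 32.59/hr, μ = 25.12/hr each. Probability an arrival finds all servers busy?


a = λ/μ = 1.2974; ρ = a/2 = 0.6487
P₀ = 0.213087 (from M/M/c formula)
C(c,a) = [a^c/(c!(1−ρ))]·P₀ = [1.68318/(2·0.3513)]·0.213087
= 2.39555·0.213087 = 0.510460

Final: 0.510460


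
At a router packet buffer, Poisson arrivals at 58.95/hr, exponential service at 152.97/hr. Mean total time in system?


W = 1/(μ−λ) = 1/(152.97 − 58.95) = 1/94.02 = 0.01064 hr

Final: 0.01064 hr


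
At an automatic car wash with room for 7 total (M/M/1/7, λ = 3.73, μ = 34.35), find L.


ρ = 3.73/34.35 = 0.1086
L = ρ[1 − (K+1)ρ^K + Kρ^(K+1)] / [(1−ρ)(1−ρ^(K+1))]
Numerator: 0.1086·(1 − 8·0.0000001780 + 7·0.00000001933) = 0.108588
Denominator: (0.8914)·(1.000000) = 0.891412
L = 0.108588/0.891412 = 0.1218

Final: 0.1218


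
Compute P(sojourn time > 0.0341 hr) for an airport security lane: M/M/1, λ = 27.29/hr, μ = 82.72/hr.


W ~ Exponential(μ−λ) for M/M/1.
μ − λ = 82.72 − 27.29 = 55.4300
P(W > t) = e^{−(μ−λ)t} = e^{−1.8902} = 0.151047

Final: 0.151047


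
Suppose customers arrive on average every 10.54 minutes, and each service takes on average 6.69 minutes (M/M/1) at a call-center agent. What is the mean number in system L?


λ = 60/10.54 = 5.6926 /hr
μ = 60/6.69 = 8.9686 /hr
ρ = λ/μ = 5.6926/8.9686 = 0.6347
L = ρ/(1−ρ) = 0.6347/0.3653 = 1.7377

Final: 1.7377


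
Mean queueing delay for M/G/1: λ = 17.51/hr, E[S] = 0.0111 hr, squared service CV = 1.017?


ρ = λ·E[S] = 17.51·0.0111 = 0.1944
E[S²] = E[S]²(1+C_s²) = 0.0111²·(1+1.017) = 0.0002485
Wq = λ·E[S²]/(2(1−ρ)) = 17.51·0.0002485/(2·0.8056) = 0.002701 hr

Final: 0.002701 hr


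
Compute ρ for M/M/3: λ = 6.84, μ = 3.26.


ρ = λ/(cμ) = 6.84/(3·3.26) = 6.84/9.78 = 0.6994

Final: 0.6994


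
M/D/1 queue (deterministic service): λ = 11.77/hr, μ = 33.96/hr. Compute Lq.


ρ = 11.77/33.96 = 0.3466
M/D/1: Lq = ρ²/(2(1−ρ)) = 0.1201/(2·0.6534) = 0.09192

Final: 0.09192


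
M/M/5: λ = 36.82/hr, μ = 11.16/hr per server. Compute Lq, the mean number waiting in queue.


a = λ/μ = 3.2993; ρ = a/5 = 0.6599
P₀ = 0.033066
Lq = P₀·a^c·ρ / (c!·(1−ρ)²) = 0.033066·390.92905·0.6599/(120·0.11570)
= 0.61437

Final: 0.61437


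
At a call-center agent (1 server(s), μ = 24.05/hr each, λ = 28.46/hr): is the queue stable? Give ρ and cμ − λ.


Total capacity cμ = 1·24.05 = 24.05/hr
ρ = λ/(cμ) = 28.46/24.05 = 1.1834
Stable ⇔ ρ < 1: NO
Spare capacity = cμ − λ = 24.05 − 28.46 = -4.41/hr

Final: ρ = 1.1834; unstable; margin = -4.41/hr


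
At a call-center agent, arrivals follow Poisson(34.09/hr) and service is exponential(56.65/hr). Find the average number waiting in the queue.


ρ = 34.09/56.65 = 0.6018
Lq = ρ²/(1−ρ) = 0.3621/0.3982 = 0.9093

Final: 0.9093


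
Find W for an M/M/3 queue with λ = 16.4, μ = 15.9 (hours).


a = 1.0314; ρ = 0.3438; P₀ = 0.351852
Lq = P₀·a^c·ρ/(c!(1−ρ)²) = 0.05138
Wq = Lq/λ = 0.05138/16.4 = 0.003133 hr
W = Wq + 1/μ = 0.003133 + 0.06289 = 0.06603 hr

Final: 0.06603 hr


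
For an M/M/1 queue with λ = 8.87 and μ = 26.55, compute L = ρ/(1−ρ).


ρ = λ/μ = 8.87/26.55 = 0.3341
L = ρ/(1−ρ) = 0.3341/(1 − 0.3341) = 0.3341/0.6659 = 0.5017

Final: 0.5017


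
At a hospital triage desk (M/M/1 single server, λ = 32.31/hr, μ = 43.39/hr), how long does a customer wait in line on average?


ρ = 32.31/43.39 = 0.7446
Wq = ρ/(μ−λ) = 0.7446/(43.39 − 32.31) = 0.7446/11.08 = 0.06721 hr

Final: 0.06721 hr


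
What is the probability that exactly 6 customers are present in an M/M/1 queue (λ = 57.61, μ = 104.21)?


ρ = 57.61/104.21 = 0.5528
P_n = (1−ρ)·ρ^n = (1 − 0.5528)·0.5528^6 = 0.4472·0.028545 = 0.012765

Final: 0.012765


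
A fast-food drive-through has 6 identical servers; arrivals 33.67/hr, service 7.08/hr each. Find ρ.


ρ = λ/(cμ) = 33.67/(6·7.08) = 33.67/42.48 = 0.7926

Final: 0.7926


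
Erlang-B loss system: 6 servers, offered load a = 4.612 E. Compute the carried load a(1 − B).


B(6,4.612) = 0.162597 (Erlang-B)
Carried load = a(1 − B) = 4.612·(1 − 0.162597) = 4.612·0.837403 = 3.8621 E

Final: 3.8621 Erlangs


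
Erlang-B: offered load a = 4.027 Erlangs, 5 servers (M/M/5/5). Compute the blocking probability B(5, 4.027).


B(c,a) = (a^c/c!) / Σ_{k=0}^{c} a^k/k!
a^5/5! = 8.825248
Σ terms (k=0..5): 1.00000 + 4.02700 + 8.10836 + 10.88413 + 10.95760 + 8.82525 = 43.802336
B = 8.825248/43.802336 = 0.201479

Final: 0.201479


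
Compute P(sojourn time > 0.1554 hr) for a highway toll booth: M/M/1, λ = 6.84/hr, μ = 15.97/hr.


W ~ Exponential(μ−λ) for M/M/1.
μ − λ = 15.97 − 6.84 = 9.1300
P(W > t) = e^{−(μ−λ)t} = e^{−1.4188} = 0.242004

Final: 0.242004


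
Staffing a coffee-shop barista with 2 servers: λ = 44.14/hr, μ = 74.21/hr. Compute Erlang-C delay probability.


a = λ/μ = 0.5948; ρ = a/2 = 0.2974
P₀ = 0.541545 (from M/M/c formula)
C(c,a) = [a^c/(c!(1−ρ))]·P₀ = [0.35379/(2·0.7026)]·0.541545
= 0.25177·0.541545 = 0.136344

Final: 0.136344


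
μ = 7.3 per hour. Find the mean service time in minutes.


Mean service time = 1/μ = 1/7.3 hour = 0.13699 hour
In minutes: 0.13699 × 60 = 8.2192 min

Final: 8.2192 min


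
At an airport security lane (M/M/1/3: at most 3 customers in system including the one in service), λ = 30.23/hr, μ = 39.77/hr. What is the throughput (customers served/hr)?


ρ = 0.7601; P_K = (1−ρ)ρ^3/(1−ρ^4) = 0.158146
λ_eff = λ(1 − P_K) = 30.23·(1 − 0.158146) = 30.23·0.841854 = 25.4493 /hr

Final: 25.4493 /hr


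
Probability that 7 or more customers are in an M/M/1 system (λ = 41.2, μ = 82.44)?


ρ = 41.2/82.44 = 0.4998
P(N ≥ n) = ρ^n = 0.4998^7 = 0.007786

Final: 0.007786


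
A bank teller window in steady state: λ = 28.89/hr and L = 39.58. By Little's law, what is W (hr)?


W = L/λ = 39.58/28.89 = 1.3700 hr

Final: 1.3700 hr


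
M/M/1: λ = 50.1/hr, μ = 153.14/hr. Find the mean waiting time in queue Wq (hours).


ρ = 50.1/153.14 = 0.3272
Wq = ρ/(μ−λ) = 0.3272/(153.14 − 50.1) = 0.3272/103.04 = 0.003175 hr

Final: 0.003175 hr


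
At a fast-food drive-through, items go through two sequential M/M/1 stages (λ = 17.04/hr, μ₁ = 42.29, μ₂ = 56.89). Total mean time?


Each node sees arrival rate λ = 17.04/hr (tandem ⇒ throughput preserved).
W₁ = 1/(μ₁−λ) = 1/(42.29−17.04) = 0.03960 hr
W₂ = 1/(μ₂−λ) = 1/(56.89−17.04) = 0.02509 hr
W_total = W₁ + W₂ = 0.03960 + 0.02509 = 0.06470 hr

Final: 0.06470 hr


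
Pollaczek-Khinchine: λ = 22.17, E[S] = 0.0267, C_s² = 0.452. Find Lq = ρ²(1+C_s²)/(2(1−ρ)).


ρ = λ·E[S] = 22.17·0.0267 = 0.5919
Lq = ρ²(1+C_s²)/(2(1−ρ)) = 0.3504·(1+0.452)/(2·0.4081)
= 0.3504·1.4520/0.8161 = 0.62340

Final: 0.62340


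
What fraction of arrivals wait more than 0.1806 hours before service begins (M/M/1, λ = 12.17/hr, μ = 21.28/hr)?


ρ = 12.17/21.28 = 0.5719
P(Wq > t) = ρ·e^{−(μ−λ)t} = 0.5719·e^{−1.6453}
= 0.5719·0.192961 = 0.110354

Final: 0.110354


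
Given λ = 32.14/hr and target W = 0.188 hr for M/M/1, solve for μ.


W = 1/(μ−λ) ⇒ μ − λ = 1/W = 1/0.188 = 5.3191
μ = λ + 1/W = 32.14 + 5.3191 = 37.4591 per hr

Final: 37.4591 /hr


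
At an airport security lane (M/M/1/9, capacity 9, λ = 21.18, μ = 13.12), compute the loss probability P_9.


ρ = λ/μ = 21.18/13.12 = 1.6143
P_K = (1−ρ)ρ^K/(1−ρ^(K+1)) = (-0.6143·74.461038)/(1 − 120.204633)
= -45.743595/-119.204633 = 0.383740

Final: 0.383740


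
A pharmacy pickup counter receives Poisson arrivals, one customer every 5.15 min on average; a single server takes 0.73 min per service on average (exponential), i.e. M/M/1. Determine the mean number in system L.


λ = 60/5.15 = 11.6505 /hr
μ = 60/0.73 = 82.1918 /hr
ρ = λ/μ = 11.6505/82.1918 = 0.1417
L = ρ/(1−ρ) = 0.1417/0.8583 = 0.1652

Final: 0.1652


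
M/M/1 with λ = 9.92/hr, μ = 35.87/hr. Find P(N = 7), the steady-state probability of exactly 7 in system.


ρ = 9.92/35.87 = 0.2766
P_n = (1−ρ)·ρ^n = (1 − 0.2766)·0.2766^7 = 0.7234·0.0001237 = 0.00008951

Final: 0.00008951


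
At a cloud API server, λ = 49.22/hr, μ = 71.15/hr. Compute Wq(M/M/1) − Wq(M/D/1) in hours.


ρ = 49.22/71.15 = 0.6918
Wq(M/M/1) = ρ/(μ−λ) = 0.6918/21.93 = 0.03154 hr
Wq(M/D/1) = ρ/(2(μ−λ)) = 0.01577 hr
Savings = 0.03154 − 0.01577 = 0.01577 hr

Final: 0.01577 hr


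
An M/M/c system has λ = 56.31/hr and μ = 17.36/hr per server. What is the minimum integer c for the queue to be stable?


Stability requires cμ > λ ⇔ c > λ/μ.
λ/μ = 56.31/17.36 = 3.2437
Minimum integer c = ⌊3.2437⌋ + 1 = 4
Check: 4·17.36 = 69.44 > 56.31, while 3·17.36 = 52.08 ≤ 56.31

Final: 4 servers


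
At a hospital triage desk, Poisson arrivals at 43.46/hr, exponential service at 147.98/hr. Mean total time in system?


W = 1/(μ−λ) = 1/(147.98 − 43.46) = 1/104.52 = 0.009568 hr

Final: 0.009568 hr


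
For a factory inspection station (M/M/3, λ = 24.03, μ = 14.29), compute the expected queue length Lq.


a = λ/μ = 1.6816; ρ = a/3 = 0.5605
P₀ = 0.169525
Lq = P₀·a^c·ρ / (c!·(1−ρ)²) = 0.169525·4.75515·0.5605/(6·0.19313)
= 0.38993

Final: 0.38993


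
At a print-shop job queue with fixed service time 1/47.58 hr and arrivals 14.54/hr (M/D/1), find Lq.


ρ = 14.54/47.58 = 0.3056
M/D/1: Lq = ρ²/(2(1−ρ)) = 0.09339/(2·0.6944) = 0.06724

Final: 0.06724


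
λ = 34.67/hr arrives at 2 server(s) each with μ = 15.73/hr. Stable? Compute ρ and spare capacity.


Total capacity cμ = 2·15.73 = 31.46/hr
ρ = λ/(cμ) = 34.67/31.46 = 1.1020
Stable ⇔ ρ < 1: NO
Spare capacity = cμ − λ = 31.46 − 34.67 = -3.21/hr

Final: ρ = 1.1020; unstable; margin = -3.21/hr


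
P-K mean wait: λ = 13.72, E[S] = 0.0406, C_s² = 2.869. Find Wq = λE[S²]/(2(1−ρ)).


ρ = λ·E[S] = 13.72·0.0406 = 0.5570
E[S²] = E[S]²(1+C_s²) = 0.0406²·(1+2.869) = 0.006378
Wq = λ·E[S²]/(2(1−ρ)) = 13.72·0.006378/(2·0.4430) = 0.09876 hr

Final: 0.09876 hr


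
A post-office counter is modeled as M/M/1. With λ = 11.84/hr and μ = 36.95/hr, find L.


ρ = λ/μ = 11.84/36.95 = 0.3204
L = ρ/(1−ρ) = 0.3204/(1 − 0.3204) = 0.3204/0.6796 = 0.4715

Final: 0.4715


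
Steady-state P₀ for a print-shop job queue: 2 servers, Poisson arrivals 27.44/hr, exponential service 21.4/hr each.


a = λ/μ = 27.44/21.4 = 1.2822; ρ = a/c = 0.6411
Σ_{k=0}^{1} a^k/k! (terms k=0..1) = 1.00000 + 1.28224 = 2.28224
Tail: a^2/(2!(1−ρ)) = 1.64415/(2·0.3589) = 2.29067
P₀ = 1/(2.28224 + 2.29067) = 1/4.57292 = 0.218679

Final: 0.218679


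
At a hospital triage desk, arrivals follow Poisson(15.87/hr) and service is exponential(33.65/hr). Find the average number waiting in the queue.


ρ = 15.87/33.65 = 0.4716
Lq = ρ²/(1−ρ) = 0.2224/0.5284 = 0.4210

Final: 0.4210


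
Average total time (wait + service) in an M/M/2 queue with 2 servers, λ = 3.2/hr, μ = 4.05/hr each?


a = 0.7901; ρ = 0.3951; P₀ = 0.433628
Lq = P₀·a^c·ρ/(c!(1−ρ)²) = 0.14612
Wq = Lq/λ = 0.14612/3.2 = 0.04566 hr
W = Wq + 1/μ = 0.04566 + 0.24691 = 0.29258 hr

Final: 0.29258 hr


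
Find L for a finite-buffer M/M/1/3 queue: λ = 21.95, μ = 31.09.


ρ = 21.95/31.09 = 0.7060
L = ρ[1 − (K+1)ρ^K + Kρ^(K+1)] / [(1−ρ)(1−ρ^(K+1))]
Numerator: 0.7060·(1 − 4·0.351918 + 3·0.248459) = 0.238425
Denominator: (0.2940)·(0.751541) = 0.220942
L = 0.238425/0.220942 = 1.0791

Final: 1.0791


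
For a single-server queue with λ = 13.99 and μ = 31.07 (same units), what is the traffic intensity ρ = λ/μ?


ρ = λ/μ = 13.99/31.07 = 0.4503

Final: 0.4503


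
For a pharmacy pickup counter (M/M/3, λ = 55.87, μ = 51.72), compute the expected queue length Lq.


a = λ/μ = 1.0802; ρ = a/3 = 0.3601
P₀ = 0.334224
Lq = P₀·a^c·ρ / (c!·(1−ρ)²) = 0.334224·1.26055·0.3601/(6·0.40950)
= 0.06174

Final: 0.06174


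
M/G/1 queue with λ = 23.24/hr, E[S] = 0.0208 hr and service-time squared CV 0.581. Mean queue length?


ρ = λ·E[S] = 23.24·0.0208 = 0.4834
Lq = ρ²(1+C_s²)/(2(1−ρ)) = 0.2337·(1+0.581)/(2·0.5166)
= 0.2337·1.5810/1.0332 = 0.35755

Final: 0.35755


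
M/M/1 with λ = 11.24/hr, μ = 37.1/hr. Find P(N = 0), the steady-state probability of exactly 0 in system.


ρ = 11.24/37.1 = 0.3030
P_n = (1−ρ)·ρ^n = (1 − 0.3030)·0.3030^0 = 0.6970·1.000000 = 0.697035

Final: 0.697035


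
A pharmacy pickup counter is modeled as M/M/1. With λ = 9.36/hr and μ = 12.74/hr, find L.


ρ = λ/μ = 9.36/12.74 = 0.7347
L = ρ/(1−ρ) = 0.7347/(1 − 0.7347) = 0.7347/0.2653 = 2.7692

Final: 2.7692


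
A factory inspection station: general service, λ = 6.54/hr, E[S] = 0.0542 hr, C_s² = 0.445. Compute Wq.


ρ = λ·E[S] = 6.54·0.0542 = 0.3545
E[S²] = E[S]²(1+C_s²) = 0.0542²·(1+0.445) = 0.004245
Wq = λ·E[S²]/(2(1−ρ)) = 6.54·0.004245/(2·0.6455) = 0.02150 hr

Final: 0.02150 hr
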